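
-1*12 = -12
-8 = -8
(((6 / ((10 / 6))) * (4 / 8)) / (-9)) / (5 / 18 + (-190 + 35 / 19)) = 342 / 321275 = 0.00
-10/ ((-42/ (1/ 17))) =5/ 357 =0.01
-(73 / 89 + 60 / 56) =-2357 / 1246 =-1.89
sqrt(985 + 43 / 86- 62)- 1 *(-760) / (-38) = -20 + sqrt(3694) / 2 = 10.39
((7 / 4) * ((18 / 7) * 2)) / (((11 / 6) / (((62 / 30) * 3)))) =1674 / 55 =30.44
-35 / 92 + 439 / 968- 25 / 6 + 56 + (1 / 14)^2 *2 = 169913113 / 3272808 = 51.92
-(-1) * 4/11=4/11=0.36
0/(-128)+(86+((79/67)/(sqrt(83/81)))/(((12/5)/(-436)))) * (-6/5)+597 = 154998 * sqrt(83)/5561+2469/5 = 747.73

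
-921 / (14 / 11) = -723.64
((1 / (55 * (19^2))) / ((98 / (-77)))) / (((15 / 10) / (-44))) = 44 / 37905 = 0.00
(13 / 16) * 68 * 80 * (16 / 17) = 4160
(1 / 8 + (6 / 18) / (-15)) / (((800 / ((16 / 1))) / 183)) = 2257 / 6000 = 0.38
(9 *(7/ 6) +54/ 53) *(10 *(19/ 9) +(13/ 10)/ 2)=1594219/ 6360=250.66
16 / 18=8 / 9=0.89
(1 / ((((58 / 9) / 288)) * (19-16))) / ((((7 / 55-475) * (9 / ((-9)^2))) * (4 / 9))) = -26730 / 42079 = -0.64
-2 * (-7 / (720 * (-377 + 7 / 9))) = -7 / 135440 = -0.00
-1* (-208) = 208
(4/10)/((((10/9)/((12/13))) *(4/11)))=297/325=0.91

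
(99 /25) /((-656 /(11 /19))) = -1089 /311600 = -0.00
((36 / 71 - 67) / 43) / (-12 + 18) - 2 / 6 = -3609 / 6106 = -0.59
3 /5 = 0.60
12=12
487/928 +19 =18119/928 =19.52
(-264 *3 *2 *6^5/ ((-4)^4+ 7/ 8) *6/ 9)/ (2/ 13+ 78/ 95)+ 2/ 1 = -1352070614/ 41237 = -32787.80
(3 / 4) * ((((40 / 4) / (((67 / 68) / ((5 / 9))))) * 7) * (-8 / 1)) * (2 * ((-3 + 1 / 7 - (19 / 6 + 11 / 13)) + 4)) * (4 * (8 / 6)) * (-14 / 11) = -2386854400 / 258687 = -9226.80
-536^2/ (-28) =71824/ 7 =10260.57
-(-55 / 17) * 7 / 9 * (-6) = -770 / 51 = -15.10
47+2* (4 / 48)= 47.17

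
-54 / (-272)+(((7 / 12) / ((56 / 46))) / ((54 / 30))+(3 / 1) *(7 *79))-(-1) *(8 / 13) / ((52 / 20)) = 2059915181 / 1241136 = 1659.70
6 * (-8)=-48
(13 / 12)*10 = 65 / 6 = 10.83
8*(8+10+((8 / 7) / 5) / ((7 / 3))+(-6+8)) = 39392 / 245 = 160.78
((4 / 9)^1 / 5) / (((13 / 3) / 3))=4 / 65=0.06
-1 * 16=-16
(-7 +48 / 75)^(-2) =0.02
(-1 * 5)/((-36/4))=5/9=0.56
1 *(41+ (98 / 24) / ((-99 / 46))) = 23227 / 594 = 39.10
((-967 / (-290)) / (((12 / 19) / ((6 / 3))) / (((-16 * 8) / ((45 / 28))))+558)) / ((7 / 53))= 128896 / 2848815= 0.05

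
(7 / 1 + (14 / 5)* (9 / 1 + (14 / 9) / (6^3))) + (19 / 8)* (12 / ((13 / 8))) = 314375 / 6318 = 49.76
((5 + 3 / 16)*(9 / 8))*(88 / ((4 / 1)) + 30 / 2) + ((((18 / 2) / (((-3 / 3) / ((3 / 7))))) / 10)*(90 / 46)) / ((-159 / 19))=235942083 / 1092224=216.02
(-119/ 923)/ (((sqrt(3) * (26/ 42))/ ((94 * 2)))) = -156604 * sqrt(3)/ 11999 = -22.61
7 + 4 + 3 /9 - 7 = 13 /3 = 4.33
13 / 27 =0.48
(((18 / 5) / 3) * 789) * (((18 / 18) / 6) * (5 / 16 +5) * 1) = 13413 / 16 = 838.31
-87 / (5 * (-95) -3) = 87 / 478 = 0.18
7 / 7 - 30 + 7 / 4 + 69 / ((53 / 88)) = 18511 / 212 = 87.32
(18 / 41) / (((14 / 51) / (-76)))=-34884 / 287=-121.55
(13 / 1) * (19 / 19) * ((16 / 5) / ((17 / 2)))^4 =0.26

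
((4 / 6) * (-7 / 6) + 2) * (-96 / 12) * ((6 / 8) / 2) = -11 / 3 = -3.67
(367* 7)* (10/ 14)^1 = 1835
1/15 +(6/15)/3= 1/5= 0.20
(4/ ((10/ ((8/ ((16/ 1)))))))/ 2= 1/ 10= 0.10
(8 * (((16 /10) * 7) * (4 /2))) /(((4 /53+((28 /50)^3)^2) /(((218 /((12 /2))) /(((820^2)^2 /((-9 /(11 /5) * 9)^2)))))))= 57578185546875 /313567119230331032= 0.00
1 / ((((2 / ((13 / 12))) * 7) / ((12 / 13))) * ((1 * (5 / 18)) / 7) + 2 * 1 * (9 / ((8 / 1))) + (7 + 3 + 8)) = 36 / 749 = 0.05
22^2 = 484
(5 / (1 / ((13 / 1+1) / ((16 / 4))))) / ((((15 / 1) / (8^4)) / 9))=43008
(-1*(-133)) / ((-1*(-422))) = 0.32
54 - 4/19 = 1022/19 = 53.79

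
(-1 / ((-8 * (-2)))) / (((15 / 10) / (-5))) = 5 / 24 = 0.21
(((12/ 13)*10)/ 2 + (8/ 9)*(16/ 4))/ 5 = 956/ 585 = 1.63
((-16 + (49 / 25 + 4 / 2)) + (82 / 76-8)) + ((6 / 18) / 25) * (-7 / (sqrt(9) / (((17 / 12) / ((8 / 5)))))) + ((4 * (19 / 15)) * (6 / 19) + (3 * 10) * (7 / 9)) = 5.94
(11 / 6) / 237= 11 / 1422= 0.01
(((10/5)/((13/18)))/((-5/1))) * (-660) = 4752/13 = 365.54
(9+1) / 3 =10 / 3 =3.33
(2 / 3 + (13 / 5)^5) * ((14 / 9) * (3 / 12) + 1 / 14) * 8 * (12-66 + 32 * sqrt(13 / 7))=-519739856 / 21875 + 8315837696 * sqrt(91) / 4134375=-4572.11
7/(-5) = -1.40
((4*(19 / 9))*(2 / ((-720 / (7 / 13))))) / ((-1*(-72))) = -133 / 758160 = -0.00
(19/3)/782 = 19/2346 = 0.01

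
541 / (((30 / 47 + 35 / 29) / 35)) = 5161681 / 503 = 10261.79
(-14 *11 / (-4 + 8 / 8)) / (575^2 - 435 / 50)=220 / 1416927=0.00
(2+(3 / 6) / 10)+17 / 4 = 63 / 10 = 6.30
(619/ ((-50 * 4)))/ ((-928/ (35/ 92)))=4333/ 3415040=0.00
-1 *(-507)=507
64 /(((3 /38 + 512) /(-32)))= -77824 /19459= -4.00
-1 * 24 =-24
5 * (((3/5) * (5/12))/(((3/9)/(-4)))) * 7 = -105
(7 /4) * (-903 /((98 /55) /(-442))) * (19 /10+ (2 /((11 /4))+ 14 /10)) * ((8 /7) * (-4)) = -50517948 /7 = -7216849.71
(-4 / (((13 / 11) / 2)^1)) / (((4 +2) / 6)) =-88 / 13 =-6.77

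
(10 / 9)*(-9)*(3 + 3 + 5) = -110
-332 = -332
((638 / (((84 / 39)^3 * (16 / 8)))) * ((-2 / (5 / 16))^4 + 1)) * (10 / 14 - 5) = -229693.41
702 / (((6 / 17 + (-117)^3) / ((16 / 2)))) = -31824 / 9075805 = -0.00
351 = 351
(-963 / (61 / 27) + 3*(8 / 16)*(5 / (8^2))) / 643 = -3327213 / 5020544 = -0.66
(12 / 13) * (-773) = -713.54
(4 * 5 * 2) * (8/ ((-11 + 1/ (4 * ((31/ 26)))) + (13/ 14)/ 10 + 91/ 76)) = -13193600/ 391689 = -33.68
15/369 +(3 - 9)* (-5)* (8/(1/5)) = 147605/123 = 1200.04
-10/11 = -0.91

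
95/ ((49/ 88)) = 170.61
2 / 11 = 0.18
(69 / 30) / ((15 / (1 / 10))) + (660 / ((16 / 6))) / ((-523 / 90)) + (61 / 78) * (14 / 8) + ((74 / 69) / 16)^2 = -10669787969341 / 258960312000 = -41.20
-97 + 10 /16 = -771 /8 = -96.38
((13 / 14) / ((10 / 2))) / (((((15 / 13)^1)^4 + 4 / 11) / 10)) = 4084223 / 4697833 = 0.87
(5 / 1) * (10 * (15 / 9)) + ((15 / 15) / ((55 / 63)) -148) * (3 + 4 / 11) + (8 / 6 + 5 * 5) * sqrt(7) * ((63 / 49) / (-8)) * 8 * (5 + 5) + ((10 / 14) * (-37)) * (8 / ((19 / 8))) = -2370 * sqrt(7) / 7 -120614101 / 241395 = -1395.43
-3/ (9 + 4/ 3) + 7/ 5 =172/ 155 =1.11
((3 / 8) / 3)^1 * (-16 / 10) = -1 / 5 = -0.20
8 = 8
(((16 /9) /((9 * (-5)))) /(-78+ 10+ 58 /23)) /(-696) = -23 /26531955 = -0.00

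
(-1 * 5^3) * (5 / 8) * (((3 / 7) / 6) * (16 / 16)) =-625 / 112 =-5.58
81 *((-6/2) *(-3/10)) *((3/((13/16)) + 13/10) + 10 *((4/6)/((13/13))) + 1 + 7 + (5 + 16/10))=2488563/1300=1914.28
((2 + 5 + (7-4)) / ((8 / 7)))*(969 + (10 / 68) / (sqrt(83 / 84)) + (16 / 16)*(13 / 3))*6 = 525*sqrt(1743) / 2822 + 51100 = 51107.77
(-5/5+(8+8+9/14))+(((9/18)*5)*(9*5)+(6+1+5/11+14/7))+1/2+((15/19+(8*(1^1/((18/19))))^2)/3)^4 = 23353426309227983378701/69977789408099034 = 333726.27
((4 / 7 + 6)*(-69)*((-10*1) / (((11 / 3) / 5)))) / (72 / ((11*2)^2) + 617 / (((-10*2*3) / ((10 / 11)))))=-31422600 / 46753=-672.10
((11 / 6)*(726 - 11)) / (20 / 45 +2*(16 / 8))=4719 / 16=294.94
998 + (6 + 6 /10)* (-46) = 3472 /5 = 694.40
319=319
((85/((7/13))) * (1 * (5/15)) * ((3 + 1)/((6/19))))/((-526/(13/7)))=-2.35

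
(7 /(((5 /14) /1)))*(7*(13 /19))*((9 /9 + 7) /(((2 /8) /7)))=1997632 /95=21027.71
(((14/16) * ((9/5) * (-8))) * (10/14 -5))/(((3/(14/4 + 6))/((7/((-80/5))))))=-1197/16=-74.81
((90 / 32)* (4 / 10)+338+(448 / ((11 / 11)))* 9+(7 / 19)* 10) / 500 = 664971 / 76000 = 8.75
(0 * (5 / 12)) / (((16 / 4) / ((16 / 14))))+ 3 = 3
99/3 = 33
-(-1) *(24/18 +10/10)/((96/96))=7/3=2.33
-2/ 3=-0.67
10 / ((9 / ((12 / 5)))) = 8 / 3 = 2.67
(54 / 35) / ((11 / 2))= 108 / 385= 0.28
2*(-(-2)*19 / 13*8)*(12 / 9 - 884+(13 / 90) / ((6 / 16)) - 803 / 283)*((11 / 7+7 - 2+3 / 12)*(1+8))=-981745212008 / 386295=-2541439.09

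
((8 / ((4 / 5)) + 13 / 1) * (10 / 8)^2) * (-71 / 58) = -40825 / 928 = -43.99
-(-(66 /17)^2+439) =-122515 /289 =-423.93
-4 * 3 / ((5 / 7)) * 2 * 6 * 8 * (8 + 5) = -104832 / 5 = -20966.40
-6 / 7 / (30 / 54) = -54 / 35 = -1.54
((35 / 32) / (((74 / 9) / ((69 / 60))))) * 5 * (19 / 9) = 15295 / 9472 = 1.61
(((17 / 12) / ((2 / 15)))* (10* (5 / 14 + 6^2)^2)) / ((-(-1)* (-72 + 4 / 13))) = -1431422525 / 730688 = -1959.01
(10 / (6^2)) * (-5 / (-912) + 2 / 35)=1999 / 114912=0.02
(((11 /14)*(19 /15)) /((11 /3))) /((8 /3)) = 0.10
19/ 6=3.17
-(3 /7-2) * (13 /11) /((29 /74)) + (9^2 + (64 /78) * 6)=239257 /2639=90.66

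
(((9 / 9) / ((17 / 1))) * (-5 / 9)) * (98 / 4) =-245 / 306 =-0.80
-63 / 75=-21 / 25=-0.84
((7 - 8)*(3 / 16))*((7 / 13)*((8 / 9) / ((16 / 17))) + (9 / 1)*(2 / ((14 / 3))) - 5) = 1039 / 8736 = 0.12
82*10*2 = 1640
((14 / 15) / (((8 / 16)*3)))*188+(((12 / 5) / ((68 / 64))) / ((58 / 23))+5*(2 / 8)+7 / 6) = 10674551 / 88740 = 120.29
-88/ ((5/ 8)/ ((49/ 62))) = -17248/ 155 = -111.28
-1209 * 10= -12090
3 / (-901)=-3 / 901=-0.00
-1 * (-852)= 852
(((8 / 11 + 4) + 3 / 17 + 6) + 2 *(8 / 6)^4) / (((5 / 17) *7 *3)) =260903 / 93555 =2.79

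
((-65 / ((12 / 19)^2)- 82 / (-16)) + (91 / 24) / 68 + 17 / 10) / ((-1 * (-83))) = -3820609 / 2031840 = -1.88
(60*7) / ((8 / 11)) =1155 / 2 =577.50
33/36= 11/12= 0.92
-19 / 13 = -1.46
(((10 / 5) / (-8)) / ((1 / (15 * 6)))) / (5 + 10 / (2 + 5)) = -7 / 2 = -3.50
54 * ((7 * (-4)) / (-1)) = 1512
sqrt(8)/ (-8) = -0.35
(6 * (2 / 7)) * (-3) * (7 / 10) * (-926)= 16668 / 5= 3333.60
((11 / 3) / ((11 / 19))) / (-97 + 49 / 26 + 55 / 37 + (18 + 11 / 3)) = -18278 / 207683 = -0.09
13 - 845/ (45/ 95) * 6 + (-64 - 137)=-32674/ 3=-10891.33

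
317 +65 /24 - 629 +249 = -1447 /24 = -60.29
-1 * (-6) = 6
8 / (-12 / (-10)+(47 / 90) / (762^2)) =418063680 / 62709599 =6.67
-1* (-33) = 33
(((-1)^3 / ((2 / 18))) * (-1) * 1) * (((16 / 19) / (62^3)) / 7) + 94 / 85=372448612 / 336787255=1.11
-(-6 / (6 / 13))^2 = -169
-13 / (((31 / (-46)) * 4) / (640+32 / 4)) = 96876 / 31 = 3125.03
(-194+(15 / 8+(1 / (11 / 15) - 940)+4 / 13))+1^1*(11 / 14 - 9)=-9118453 / 8008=-1138.67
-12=-12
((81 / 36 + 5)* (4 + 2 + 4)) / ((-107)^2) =145 / 22898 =0.01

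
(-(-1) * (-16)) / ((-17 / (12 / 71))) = 192 / 1207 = 0.16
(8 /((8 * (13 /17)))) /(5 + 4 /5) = 85 /377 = 0.23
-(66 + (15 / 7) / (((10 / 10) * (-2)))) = -909 / 14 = -64.93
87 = 87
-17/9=-1.89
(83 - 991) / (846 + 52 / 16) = -3632 / 3397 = -1.07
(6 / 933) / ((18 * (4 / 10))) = 5 / 5598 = 0.00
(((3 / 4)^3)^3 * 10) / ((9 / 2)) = 10935 / 65536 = 0.17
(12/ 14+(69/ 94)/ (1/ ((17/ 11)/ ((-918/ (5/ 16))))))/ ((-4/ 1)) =-1785947/ 8338176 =-0.21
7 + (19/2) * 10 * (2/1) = 197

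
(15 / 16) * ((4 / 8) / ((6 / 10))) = 25 / 32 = 0.78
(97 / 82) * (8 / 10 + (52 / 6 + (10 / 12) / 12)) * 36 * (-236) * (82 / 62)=-19647059 / 155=-126755.22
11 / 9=1.22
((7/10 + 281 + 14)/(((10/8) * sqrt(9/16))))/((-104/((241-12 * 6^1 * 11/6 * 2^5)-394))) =4314263/325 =13274.66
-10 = -10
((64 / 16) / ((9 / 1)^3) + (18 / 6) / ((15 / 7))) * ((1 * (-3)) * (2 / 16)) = -5123 / 9720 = -0.53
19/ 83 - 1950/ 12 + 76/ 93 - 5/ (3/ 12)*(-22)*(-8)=-56834285/ 15438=-3681.45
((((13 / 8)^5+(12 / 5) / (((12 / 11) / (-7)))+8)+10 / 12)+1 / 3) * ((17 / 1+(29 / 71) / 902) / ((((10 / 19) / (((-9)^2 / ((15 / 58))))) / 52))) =2681683.26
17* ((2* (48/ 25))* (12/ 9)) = 2176/ 25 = 87.04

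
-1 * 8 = -8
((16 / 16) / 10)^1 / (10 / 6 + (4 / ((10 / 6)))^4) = 375 / 130666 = 0.00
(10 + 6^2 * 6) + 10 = 236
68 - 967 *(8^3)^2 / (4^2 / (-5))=79216708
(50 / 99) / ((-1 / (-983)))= 49150 / 99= 496.46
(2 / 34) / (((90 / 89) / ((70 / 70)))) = 89 / 1530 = 0.06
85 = 85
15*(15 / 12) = 75 / 4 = 18.75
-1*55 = -55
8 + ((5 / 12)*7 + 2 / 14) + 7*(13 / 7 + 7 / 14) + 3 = 2567 / 84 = 30.56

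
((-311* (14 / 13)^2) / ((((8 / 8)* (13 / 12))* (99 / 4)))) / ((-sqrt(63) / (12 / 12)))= 139328* sqrt(7) / 217503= 1.69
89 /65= 1.37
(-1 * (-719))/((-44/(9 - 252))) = 174717/44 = 3970.84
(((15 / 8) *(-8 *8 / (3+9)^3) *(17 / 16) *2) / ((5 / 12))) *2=-17 / 24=-0.71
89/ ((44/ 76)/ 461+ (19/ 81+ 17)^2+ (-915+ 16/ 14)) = -0.14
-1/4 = -0.25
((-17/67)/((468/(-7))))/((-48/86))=-5117/752544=-0.01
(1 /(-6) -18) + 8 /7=-715 /42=-17.02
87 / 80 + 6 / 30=103 / 80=1.29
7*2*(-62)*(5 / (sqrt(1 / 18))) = -18413.06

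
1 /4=0.25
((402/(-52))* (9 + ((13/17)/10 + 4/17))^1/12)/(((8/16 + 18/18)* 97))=-106061/2572440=-0.04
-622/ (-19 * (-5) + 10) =-622/ 105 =-5.92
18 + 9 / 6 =39 / 2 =19.50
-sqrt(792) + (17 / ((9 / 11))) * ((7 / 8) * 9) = 1309 / 8 - 6 * sqrt(22) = 135.48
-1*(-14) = 14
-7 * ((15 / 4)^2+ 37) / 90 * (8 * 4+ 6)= -108661 / 720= -150.92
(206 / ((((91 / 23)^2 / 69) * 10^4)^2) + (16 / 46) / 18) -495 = -351312925544591295679 / 709750846350000000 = -494.98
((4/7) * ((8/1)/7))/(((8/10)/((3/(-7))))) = -120/343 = -0.35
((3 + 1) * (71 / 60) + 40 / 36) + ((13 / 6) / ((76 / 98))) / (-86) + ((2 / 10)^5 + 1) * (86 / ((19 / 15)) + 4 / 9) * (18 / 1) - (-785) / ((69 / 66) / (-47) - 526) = 66772163309191 / 54074475000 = 1234.82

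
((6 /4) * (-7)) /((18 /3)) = -1.75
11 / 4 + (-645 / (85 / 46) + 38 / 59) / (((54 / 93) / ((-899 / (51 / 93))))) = 603825933929 / 613836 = 983692.61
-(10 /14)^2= -25 /49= -0.51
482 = 482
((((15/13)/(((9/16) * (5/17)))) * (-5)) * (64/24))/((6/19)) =-103360/351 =-294.47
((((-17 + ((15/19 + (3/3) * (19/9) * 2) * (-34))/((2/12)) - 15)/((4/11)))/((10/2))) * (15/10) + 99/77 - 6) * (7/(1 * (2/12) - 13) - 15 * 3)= 10595649/266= 39833.27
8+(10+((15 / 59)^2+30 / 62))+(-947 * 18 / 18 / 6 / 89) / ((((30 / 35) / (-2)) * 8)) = 26367693827 / 1382987376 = 19.07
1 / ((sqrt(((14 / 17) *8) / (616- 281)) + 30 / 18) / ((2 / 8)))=85425 / 565468- 9 *sqrt(39865) / 141367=0.14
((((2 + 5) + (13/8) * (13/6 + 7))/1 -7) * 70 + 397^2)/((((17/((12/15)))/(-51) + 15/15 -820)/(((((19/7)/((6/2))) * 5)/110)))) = -72345179/9085692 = -7.96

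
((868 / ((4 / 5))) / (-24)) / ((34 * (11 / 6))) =-1085 / 1496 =-0.73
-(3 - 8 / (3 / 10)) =71 / 3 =23.67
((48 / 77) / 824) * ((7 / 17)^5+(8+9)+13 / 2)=200300679 / 11260885867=0.02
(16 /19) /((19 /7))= 112 /361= 0.31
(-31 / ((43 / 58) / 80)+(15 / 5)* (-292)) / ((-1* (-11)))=-181508 / 473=-383.74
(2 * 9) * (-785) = -14130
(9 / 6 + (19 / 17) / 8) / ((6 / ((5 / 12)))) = 1115 / 9792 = 0.11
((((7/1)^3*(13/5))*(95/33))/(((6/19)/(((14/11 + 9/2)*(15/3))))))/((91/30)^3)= 171926250/20449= 8407.56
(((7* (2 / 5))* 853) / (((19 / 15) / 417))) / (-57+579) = 829969 / 551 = 1506.30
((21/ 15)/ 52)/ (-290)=-7/ 75400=-0.00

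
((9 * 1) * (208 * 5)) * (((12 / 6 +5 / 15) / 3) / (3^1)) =7280 / 3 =2426.67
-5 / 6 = -0.83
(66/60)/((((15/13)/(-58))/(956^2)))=-3790092592/75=-50534567.89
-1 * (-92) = 92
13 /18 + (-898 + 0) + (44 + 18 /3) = -847.28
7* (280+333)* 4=17164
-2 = -2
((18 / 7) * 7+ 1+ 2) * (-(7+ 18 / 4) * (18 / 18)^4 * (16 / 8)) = -483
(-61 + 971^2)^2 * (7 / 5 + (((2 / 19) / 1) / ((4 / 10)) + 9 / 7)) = 18347407639920 / 7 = 2621058234274.29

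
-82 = -82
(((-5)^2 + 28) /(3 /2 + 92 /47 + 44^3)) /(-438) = -2491 /1753668999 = -0.00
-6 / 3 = -2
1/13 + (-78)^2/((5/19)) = 1502753/65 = 23119.28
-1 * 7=-7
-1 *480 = -480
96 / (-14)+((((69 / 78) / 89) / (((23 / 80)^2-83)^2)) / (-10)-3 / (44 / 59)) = -1091838747565384787 / 100354022614641796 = -10.88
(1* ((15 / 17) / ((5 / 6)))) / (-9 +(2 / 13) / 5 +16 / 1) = 0.15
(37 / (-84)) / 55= -37 / 4620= -0.01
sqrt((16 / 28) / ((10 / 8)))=4*sqrt(35) / 35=0.68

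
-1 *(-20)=20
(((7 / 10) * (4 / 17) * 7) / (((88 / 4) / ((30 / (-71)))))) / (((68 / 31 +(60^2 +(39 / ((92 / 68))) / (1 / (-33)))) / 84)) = -17608248 / 25095056855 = -0.00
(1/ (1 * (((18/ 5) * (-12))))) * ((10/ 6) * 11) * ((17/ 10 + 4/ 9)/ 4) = -10615/ 46656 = -0.23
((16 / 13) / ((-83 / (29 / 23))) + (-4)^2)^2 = 157297905664 / 615883489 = 255.40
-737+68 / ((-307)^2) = -69461445 / 94249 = -737.00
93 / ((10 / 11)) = 102.30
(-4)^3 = -64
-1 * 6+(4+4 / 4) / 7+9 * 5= 278 / 7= 39.71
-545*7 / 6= -3815 / 6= -635.83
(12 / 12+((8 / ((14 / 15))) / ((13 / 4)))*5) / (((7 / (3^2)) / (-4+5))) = 11619 / 637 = 18.24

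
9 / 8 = 1.12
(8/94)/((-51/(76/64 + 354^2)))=-2005075/9588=-209.12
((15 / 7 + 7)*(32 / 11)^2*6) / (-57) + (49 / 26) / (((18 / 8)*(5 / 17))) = -49866182 / 9414405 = -5.30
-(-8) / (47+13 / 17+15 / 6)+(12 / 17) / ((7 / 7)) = 25132 / 29053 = 0.87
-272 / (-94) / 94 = 68 / 2209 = 0.03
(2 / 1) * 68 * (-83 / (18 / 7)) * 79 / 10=-34679.24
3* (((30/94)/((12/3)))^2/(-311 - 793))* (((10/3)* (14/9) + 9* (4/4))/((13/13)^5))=-9575/39019776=-0.00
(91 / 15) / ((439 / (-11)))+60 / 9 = 42899 / 6585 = 6.51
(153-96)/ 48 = 19/ 16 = 1.19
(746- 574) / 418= 86 / 209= 0.41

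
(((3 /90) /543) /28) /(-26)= -1 /11859120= -0.00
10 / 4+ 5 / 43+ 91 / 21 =1793 / 258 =6.95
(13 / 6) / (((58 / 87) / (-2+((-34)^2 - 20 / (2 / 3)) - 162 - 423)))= 7007 / 4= 1751.75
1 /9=0.11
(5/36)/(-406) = -5/14616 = -0.00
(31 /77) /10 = 31 /770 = 0.04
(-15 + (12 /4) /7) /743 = -102 /5201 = -0.02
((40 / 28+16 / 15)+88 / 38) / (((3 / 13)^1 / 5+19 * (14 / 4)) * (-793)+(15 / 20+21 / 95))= -38392 / 421105629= -0.00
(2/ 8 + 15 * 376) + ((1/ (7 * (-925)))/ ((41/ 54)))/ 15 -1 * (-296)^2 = -435250244697/ 5309500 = -81975.75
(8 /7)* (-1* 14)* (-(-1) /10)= -8 /5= -1.60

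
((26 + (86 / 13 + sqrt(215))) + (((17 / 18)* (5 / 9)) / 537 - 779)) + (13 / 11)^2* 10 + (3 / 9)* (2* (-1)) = -100316272445 / 136841562 + sqrt(215) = -718.42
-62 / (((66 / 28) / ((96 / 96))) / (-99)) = 2604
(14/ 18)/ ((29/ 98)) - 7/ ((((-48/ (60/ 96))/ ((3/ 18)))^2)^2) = 2147887374798949/ 817199132442624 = 2.63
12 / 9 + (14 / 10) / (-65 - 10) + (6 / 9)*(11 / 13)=3053 / 1625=1.88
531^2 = 281961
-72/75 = -24/25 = -0.96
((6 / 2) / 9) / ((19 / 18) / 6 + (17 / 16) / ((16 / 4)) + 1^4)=576 / 2491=0.23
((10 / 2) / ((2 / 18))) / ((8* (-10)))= -9 / 16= -0.56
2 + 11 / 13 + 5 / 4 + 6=525 / 52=10.10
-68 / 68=-1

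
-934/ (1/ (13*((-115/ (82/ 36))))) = 25133940/ 41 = 613022.93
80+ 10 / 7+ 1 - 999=-6416 / 7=-916.57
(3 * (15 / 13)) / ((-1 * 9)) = -5 / 13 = -0.38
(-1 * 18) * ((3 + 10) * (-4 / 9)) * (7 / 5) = 728 / 5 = 145.60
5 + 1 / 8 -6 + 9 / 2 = 29 / 8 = 3.62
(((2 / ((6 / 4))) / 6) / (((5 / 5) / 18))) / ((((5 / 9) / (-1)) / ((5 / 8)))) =-9 / 2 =-4.50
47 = 47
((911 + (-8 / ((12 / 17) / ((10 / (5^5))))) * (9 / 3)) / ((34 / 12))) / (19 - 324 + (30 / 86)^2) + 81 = 79.95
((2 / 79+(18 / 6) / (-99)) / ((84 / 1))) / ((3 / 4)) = -13 / 164241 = -0.00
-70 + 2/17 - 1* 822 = -15162/17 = -891.88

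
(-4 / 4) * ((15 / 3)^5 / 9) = -3125 / 9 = -347.22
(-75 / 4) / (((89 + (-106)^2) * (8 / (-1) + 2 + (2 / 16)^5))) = 8192 / 29687657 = 0.00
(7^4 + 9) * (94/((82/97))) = 10987190/41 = 267980.24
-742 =-742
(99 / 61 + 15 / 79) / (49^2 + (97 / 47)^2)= 9648912 / 12802198771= 0.00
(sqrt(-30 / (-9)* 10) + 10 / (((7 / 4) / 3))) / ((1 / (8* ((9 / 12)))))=20* sqrt(3) + 720 / 7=137.50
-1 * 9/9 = -1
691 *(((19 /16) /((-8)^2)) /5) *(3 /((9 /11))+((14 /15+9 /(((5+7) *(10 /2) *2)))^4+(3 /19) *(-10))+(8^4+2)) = 11165013831348649 /1061683200000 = 10516.33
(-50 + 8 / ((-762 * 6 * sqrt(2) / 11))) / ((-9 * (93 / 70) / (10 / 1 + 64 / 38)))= 56980 * sqrt(2) / 6059043 + 259000 / 5301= 48.87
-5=-5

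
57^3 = 185193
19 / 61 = 0.31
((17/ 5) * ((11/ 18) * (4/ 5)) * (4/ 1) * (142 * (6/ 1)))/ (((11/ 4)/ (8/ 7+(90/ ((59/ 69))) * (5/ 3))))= 11266157312/ 30975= 363717.75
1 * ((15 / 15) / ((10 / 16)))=8 / 5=1.60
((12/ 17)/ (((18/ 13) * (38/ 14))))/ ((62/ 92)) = 8372/ 30039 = 0.28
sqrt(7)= 2.65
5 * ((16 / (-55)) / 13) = -16 / 143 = -0.11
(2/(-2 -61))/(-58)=1/1827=0.00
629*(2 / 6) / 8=629 / 24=26.21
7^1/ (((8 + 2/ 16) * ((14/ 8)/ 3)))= 96/ 65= 1.48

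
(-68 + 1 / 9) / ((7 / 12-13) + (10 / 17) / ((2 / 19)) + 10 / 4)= 41548 / 2649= 15.68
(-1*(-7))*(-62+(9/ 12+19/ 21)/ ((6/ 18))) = -1597/ 4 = -399.25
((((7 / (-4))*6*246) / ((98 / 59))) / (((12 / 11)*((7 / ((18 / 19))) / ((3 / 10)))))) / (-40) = 2155329 / 1489600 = 1.45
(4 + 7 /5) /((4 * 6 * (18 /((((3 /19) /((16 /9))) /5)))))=27 /121600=0.00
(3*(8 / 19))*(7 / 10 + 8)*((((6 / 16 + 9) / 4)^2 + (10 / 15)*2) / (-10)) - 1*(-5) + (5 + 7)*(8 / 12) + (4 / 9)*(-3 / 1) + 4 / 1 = 5956969 / 729600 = 8.16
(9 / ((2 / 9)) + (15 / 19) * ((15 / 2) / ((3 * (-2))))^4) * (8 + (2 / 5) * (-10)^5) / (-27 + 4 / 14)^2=-50549803017 / 21261152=-2377.57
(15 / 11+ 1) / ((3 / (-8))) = -6.30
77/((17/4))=308/17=18.12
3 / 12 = 1 / 4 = 0.25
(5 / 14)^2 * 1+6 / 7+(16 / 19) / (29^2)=3087083 / 3131884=0.99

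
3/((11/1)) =3/11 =0.27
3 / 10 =0.30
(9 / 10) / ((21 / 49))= 21 / 10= 2.10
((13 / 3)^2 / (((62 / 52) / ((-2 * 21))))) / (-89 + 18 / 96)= 140608 / 18879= 7.45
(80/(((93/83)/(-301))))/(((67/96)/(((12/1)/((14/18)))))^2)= -10230697820160/974113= -10502578.06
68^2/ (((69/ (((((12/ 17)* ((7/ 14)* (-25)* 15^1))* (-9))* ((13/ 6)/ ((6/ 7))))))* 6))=773500/ 23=33630.43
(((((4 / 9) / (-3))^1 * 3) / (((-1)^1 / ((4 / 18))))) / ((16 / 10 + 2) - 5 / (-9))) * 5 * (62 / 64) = 775 / 6732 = 0.12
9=9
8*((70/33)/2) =280/33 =8.48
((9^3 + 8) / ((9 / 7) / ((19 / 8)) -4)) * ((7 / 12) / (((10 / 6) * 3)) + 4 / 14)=-2366507 / 27600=-85.74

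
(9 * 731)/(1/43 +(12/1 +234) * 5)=282897/52891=5.35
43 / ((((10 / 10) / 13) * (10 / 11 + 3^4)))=6149 / 901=6.82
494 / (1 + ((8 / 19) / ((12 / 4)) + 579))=14079 / 16534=0.85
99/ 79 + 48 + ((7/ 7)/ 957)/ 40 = 148947559/ 3024120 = 49.25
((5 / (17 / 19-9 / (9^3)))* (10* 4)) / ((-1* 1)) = -153900 / 679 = -226.66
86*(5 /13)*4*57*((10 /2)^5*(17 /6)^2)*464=3423638500000 /39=87785602564.10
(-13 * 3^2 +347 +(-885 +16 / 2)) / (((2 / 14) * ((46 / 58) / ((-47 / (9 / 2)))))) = 12346054 / 207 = 59642.77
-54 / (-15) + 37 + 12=263 / 5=52.60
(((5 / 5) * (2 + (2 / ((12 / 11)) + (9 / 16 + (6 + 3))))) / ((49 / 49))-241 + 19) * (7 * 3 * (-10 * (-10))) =-1752275 / 4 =-438068.75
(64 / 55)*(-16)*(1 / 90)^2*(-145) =7424 / 22275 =0.33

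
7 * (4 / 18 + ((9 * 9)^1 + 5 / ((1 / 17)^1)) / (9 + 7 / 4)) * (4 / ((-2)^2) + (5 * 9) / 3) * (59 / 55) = 40057696 / 21285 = 1881.97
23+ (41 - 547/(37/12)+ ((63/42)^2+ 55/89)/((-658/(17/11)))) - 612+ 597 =-12242676937/95338936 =-128.41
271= 271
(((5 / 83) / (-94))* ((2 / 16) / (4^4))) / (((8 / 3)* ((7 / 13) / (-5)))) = 975 / 894795776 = 0.00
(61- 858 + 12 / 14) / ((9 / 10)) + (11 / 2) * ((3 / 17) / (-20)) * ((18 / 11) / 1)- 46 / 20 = -18999167 / 21420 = -886.98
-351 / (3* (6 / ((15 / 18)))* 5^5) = -13 / 2500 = -0.01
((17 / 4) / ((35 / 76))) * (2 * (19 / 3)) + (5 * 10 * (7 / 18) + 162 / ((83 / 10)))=4074901 / 26145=155.86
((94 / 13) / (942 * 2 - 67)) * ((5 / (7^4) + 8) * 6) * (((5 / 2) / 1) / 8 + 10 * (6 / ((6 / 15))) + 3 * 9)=7685526621 / 226856084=33.88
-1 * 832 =-832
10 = 10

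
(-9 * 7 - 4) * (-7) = 469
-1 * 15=-15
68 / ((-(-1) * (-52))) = -17 / 13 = -1.31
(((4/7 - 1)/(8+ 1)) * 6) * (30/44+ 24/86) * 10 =-9090/3311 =-2.75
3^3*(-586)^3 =-5433211512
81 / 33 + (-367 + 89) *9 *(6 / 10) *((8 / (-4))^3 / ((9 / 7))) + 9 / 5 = 513978 / 55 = 9345.05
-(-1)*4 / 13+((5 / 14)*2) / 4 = 0.49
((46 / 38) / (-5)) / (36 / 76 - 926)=23 / 87925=0.00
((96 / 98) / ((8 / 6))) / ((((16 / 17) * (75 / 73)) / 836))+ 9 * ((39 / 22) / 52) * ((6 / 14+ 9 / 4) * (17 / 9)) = 274563039 / 431200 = 636.74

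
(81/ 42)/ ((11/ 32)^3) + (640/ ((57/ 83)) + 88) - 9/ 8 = 4530165083/ 4248552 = 1066.28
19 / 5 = 3.80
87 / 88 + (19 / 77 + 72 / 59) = 89251 / 36344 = 2.46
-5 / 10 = -1 / 2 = -0.50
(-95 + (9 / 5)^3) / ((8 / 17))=-94741 / 500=-189.48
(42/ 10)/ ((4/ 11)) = 231/ 20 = 11.55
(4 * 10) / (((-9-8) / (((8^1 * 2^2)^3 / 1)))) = -1310720 / 17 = -77101.18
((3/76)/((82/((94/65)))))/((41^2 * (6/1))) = 0.00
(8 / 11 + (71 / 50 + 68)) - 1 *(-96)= 91381 / 550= 166.15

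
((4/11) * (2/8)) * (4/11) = 4/121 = 0.03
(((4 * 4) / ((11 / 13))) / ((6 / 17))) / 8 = 6.70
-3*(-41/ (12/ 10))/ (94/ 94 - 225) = -0.46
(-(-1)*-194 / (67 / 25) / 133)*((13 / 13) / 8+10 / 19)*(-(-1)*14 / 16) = -240075 / 773984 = -0.31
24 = 24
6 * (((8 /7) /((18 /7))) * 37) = 296 /3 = 98.67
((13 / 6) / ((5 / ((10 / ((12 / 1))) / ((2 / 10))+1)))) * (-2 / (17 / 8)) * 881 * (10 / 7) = -2840344 / 1071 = -2652.05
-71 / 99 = -0.72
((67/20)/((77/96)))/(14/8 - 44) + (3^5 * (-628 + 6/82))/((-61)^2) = -408030189627/9926381465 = -41.11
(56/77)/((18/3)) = 4/33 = 0.12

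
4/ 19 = 0.21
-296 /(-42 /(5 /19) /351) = 86580 /133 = 650.98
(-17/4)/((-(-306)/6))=-1/12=-0.08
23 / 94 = 0.24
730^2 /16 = 133225 /4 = 33306.25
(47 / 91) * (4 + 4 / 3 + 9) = 2021 / 273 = 7.40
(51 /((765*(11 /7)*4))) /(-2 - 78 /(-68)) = -119 /9570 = -0.01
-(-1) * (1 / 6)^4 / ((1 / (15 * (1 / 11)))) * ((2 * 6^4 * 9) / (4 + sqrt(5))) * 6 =6480 / 121 - 1620 * sqrt(5) / 121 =23.62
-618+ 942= 324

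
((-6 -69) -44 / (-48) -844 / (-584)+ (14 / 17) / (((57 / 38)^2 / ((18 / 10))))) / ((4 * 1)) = -5359579 / 297840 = -17.99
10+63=73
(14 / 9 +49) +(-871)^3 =-660776260.44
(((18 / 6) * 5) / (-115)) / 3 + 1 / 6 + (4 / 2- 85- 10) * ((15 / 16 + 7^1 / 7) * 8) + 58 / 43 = -4272563 / 2967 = -1440.03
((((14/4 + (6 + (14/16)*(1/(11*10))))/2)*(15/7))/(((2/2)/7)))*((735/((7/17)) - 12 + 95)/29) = 11722167/2552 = 4593.33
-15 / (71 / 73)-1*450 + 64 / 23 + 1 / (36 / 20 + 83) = -320320019 / 692392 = -462.63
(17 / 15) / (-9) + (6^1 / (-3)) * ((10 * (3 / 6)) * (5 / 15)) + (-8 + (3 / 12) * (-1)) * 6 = -52.96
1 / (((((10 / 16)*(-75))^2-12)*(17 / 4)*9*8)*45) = 32 / 962915445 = 0.00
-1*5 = -5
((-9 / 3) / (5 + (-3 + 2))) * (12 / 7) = -9 / 7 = -1.29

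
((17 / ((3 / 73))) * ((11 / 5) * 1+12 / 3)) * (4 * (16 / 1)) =164142.93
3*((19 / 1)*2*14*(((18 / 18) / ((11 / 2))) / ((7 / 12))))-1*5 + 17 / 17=5428 / 11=493.45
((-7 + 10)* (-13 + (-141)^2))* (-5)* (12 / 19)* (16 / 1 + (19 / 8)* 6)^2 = -3272483115 / 19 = -172235953.42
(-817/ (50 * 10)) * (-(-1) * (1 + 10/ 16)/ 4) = -10621/ 16000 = -0.66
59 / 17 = 3.47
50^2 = 2500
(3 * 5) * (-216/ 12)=-270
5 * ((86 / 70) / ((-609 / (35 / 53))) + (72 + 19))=14685820 / 32277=454.99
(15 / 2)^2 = 225 / 4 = 56.25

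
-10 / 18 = -5 / 9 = -0.56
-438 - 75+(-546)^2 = 297603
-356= -356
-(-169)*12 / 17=2028 / 17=119.29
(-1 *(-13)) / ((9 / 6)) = 26 / 3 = 8.67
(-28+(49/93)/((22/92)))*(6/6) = -26390/1023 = -25.80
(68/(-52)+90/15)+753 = 9850/13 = 757.69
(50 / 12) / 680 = 0.01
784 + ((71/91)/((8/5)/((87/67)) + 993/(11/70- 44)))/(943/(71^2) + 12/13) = 422779214068109/539281774206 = 783.97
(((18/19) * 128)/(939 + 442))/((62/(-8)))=-9216/813409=-0.01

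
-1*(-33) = 33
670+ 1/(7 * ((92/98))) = 30827/46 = 670.15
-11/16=-0.69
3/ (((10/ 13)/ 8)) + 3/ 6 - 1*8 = 237/ 10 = 23.70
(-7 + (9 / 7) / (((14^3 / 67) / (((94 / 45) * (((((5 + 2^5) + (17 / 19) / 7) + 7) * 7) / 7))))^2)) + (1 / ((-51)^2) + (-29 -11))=-613622555320375471 / 15156185272930800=-40.49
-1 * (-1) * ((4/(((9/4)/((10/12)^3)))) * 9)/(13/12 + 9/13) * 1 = 13000/2493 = 5.21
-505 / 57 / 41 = -505 / 2337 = -0.22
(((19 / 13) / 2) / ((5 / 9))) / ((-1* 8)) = -171 / 1040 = -0.16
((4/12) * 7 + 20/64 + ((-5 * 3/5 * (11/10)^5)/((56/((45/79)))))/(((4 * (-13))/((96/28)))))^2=1023631418325072794449/145866489350400000000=7.02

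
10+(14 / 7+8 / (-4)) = 10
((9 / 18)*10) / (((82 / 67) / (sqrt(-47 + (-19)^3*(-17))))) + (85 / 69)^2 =1396.27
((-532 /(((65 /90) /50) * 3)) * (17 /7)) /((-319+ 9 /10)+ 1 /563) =2182188000 /23281609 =93.73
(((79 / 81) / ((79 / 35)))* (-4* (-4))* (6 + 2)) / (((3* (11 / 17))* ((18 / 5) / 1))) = 190400 / 24057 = 7.91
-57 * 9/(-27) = 19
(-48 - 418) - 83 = -549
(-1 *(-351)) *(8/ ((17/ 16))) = 44928/ 17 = 2642.82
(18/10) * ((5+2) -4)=27/5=5.40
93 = 93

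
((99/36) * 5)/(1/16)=220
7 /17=0.41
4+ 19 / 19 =5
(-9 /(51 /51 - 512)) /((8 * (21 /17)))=51 /28616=0.00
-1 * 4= -4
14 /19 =0.74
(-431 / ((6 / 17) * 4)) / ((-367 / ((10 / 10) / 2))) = 7327 / 17616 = 0.42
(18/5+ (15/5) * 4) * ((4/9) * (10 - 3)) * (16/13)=896/15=59.73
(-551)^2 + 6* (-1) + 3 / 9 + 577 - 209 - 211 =911257 / 3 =303752.33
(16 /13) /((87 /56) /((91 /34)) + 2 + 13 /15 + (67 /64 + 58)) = 752640 /38216329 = 0.02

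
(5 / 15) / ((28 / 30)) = 5 / 14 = 0.36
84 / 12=7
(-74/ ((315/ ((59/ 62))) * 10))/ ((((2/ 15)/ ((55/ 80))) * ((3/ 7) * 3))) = -24013/ 267840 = -0.09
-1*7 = -7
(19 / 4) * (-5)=-95 / 4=-23.75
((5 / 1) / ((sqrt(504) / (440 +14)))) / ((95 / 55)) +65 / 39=5 / 3 +12485 * sqrt(14) / 798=60.21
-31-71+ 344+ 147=389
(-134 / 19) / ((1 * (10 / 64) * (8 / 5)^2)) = -335 / 19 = -17.63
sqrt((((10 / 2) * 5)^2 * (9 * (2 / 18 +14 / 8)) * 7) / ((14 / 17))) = 25 * sqrt(2278) / 4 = 298.30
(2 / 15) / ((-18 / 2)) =-2 / 135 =-0.01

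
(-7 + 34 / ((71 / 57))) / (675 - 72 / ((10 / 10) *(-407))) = 586487 / 19510587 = 0.03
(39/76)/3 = 13/76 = 0.17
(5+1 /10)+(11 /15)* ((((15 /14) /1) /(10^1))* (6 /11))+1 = 43 /7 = 6.14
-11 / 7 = -1.57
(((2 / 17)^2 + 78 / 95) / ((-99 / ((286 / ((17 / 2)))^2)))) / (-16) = 42611998 / 71410455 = 0.60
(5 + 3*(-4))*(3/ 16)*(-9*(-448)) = -5292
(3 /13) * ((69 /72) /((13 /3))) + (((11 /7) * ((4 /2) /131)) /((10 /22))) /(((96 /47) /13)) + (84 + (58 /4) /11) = 35064436339 /409128720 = 85.71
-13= -13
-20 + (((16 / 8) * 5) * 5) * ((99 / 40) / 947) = -75265 / 3788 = -19.87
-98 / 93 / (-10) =49 / 465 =0.11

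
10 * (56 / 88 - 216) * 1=-23690 / 11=-2153.64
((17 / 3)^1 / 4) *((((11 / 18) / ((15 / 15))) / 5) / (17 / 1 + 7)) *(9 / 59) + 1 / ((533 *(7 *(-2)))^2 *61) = 158789600407 / 144286212208320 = 0.00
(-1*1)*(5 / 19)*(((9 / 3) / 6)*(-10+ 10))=0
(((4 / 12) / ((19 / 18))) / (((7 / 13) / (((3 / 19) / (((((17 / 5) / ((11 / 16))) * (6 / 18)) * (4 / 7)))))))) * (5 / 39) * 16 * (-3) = -7425 / 12274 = -0.60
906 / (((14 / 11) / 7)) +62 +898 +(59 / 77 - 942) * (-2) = 602561 / 77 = 7825.47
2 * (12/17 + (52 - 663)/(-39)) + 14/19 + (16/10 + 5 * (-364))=-8647928/4845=-1784.92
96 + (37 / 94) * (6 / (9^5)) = 88809733 / 925101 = 96.00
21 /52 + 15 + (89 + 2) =5533 /52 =106.40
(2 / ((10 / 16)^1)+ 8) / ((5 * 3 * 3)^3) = 56 / 455625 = 0.00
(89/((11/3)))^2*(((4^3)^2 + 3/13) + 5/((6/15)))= 7615590003/3146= 2420721.55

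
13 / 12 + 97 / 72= 175 / 72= 2.43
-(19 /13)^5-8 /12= -8170883 /1113879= -7.34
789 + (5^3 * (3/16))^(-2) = 110953381/140625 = 789.00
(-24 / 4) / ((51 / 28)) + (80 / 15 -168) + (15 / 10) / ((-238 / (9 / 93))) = -7346779 / 44268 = -165.96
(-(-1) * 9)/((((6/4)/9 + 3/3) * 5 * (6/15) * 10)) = 27/70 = 0.39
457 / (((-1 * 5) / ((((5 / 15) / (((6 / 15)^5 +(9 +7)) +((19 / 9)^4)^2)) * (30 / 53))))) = -122952196856250 / 2927049446554441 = -0.04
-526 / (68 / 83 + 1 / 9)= -392922 / 695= -565.36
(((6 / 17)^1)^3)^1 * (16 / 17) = 3456 / 83521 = 0.04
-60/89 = -0.67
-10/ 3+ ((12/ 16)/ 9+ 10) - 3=15/ 4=3.75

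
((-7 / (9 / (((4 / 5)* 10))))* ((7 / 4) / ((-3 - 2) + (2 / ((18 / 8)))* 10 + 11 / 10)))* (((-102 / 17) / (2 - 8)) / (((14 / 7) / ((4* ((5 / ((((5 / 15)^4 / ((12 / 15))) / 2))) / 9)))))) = -141120 / 449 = -314.30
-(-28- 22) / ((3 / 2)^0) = 50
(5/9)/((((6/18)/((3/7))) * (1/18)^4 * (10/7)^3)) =642978/25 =25719.12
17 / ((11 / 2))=34 / 11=3.09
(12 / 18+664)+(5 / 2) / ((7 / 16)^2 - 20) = 10109654 / 15213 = 664.54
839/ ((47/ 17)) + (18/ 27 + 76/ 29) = 1254323/ 4089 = 306.76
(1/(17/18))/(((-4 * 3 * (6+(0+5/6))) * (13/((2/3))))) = -0.00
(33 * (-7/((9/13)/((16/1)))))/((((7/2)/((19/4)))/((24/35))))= -4968.23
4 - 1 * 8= -4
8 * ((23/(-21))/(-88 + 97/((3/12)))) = -46/1575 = -0.03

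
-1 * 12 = -12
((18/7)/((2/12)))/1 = 108/7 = 15.43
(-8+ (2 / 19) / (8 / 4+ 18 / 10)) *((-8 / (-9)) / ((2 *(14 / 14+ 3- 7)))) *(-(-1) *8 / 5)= 92096 / 48735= 1.89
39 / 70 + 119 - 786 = -46651 / 70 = -666.44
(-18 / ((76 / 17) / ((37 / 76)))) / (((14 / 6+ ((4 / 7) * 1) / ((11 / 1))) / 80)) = -13076910 / 198911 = -65.74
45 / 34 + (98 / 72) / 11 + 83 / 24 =66049 / 13464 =4.91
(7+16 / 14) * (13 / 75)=1.41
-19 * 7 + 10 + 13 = -110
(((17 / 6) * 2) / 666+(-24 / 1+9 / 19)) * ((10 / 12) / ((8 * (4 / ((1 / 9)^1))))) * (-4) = 0.27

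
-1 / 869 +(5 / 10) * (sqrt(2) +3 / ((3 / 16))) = sqrt(2) / 2 +6951 / 869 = 8.71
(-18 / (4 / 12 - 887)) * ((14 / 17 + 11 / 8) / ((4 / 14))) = 8073 / 51680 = 0.16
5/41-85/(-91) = 3940/3731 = 1.06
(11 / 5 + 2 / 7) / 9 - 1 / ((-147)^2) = 29836 / 108045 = 0.28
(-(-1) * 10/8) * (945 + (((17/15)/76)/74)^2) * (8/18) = 6725196072289/12809897280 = 525.00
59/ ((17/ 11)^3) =78529/ 4913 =15.98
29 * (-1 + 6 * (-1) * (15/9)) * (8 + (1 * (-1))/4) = -9889/4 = -2472.25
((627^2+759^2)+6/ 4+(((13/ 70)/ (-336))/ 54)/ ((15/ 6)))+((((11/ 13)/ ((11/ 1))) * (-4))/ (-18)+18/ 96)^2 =4160699539366049/ 4292870400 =969211.54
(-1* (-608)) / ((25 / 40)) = 4864 / 5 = 972.80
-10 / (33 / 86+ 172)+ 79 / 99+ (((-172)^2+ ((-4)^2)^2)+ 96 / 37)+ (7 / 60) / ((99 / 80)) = 972370088197 / 32582385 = 29843.43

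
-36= -36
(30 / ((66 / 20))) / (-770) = -10 / 847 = -0.01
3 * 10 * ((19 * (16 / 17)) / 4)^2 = 173280 / 289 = 599.58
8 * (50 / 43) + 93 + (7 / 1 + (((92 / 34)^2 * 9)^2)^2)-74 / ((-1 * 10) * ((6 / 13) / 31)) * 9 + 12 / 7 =396008732432680177673 / 20997029897410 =18860226.15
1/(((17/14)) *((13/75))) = 1050/221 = 4.75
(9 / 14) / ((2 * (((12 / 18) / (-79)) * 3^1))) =-711 / 56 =-12.70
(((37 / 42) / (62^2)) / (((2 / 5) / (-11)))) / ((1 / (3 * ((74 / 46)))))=-75295 / 2475536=-0.03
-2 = -2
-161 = -161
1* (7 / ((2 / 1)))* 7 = 49 / 2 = 24.50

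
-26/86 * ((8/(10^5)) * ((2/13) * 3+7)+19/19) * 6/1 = -487791/268750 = -1.82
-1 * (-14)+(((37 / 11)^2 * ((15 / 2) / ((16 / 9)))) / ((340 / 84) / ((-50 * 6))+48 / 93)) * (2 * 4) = 1837976777 / 2375593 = 773.69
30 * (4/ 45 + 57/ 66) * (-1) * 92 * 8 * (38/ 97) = -26373824/ 3201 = -8239.25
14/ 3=4.67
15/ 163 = 0.09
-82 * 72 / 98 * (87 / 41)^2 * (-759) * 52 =21508797024 / 2009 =10706220.52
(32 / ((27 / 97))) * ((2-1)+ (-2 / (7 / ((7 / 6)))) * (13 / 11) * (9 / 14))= 178480 / 2079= 85.85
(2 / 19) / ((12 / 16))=8 / 57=0.14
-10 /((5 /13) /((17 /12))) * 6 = -221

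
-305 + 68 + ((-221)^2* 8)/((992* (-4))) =-166393/496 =-335.47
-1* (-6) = 6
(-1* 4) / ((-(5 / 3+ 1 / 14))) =168 / 73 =2.30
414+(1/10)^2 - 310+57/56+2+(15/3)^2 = 184839/1400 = 132.03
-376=-376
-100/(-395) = 0.25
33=33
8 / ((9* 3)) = 0.30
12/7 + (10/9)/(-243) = 26174/15309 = 1.71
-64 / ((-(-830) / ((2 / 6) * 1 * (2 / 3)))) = -0.02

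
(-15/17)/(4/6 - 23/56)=-2520/731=-3.45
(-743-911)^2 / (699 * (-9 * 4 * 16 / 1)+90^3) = 683929 / 81594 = 8.38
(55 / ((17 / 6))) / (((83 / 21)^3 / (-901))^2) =1351544560117290 / 326940373369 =4133.92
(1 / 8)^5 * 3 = 3 / 32768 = 0.00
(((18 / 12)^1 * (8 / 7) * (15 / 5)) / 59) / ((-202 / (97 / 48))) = -291 / 333704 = -0.00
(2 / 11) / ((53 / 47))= 94 / 583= 0.16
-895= -895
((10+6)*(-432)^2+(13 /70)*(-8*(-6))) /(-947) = -104509752 /33145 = -3153.11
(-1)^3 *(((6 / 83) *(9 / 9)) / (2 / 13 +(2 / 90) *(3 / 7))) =-8190 / 18509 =-0.44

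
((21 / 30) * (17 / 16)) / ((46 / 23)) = 119 / 320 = 0.37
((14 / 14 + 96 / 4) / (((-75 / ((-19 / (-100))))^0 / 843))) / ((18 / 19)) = 22245.83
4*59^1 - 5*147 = -499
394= 394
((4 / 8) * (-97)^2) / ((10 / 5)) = 9409 / 4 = 2352.25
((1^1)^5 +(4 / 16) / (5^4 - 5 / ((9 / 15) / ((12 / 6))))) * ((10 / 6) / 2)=7303 / 8760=0.83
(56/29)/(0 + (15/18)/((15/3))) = 336/29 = 11.59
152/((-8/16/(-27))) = 8208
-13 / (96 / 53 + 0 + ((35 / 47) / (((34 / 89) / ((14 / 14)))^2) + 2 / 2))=-37434748 / 22788923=-1.64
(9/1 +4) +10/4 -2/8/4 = 247/16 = 15.44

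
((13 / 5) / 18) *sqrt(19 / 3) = 0.36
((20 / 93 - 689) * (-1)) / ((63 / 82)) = 750382 / 837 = 896.51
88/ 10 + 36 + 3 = 239/ 5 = 47.80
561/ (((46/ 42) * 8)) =11781/ 184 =64.03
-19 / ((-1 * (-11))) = -19 / 11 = -1.73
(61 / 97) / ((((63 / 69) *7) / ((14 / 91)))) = 2806 / 185367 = 0.02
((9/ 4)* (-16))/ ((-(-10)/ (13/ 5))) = -234/ 25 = -9.36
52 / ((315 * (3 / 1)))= 52 / 945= 0.06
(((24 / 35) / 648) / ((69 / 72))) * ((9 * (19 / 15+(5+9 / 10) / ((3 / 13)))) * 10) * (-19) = -152 / 3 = -50.67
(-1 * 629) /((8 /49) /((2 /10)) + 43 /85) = -2619785 /5507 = -475.72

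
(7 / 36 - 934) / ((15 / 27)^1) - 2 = -1682.85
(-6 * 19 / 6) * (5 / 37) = -95 / 37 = -2.57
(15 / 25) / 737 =3 / 3685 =0.00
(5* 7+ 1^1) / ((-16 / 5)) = -45 / 4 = -11.25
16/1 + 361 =377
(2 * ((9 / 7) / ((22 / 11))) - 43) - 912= -6676 / 7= -953.71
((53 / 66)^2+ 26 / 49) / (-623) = -0.00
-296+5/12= -3547/12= -295.58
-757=-757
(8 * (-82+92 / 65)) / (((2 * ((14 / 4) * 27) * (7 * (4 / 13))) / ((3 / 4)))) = -291 / 245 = -1.19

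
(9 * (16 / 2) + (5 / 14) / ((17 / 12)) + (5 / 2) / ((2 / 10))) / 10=20171 / 2380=8.48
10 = 10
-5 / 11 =-0.45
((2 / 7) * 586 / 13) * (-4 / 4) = -12.88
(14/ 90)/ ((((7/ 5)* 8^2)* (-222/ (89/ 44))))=-89/ 5626368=-0.00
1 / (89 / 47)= 47 / 89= 0.53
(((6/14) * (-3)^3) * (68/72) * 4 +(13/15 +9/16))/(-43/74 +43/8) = -2628443/297990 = -8.82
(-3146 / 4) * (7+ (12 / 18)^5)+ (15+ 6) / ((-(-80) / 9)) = -108994433 / 19440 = -5606.71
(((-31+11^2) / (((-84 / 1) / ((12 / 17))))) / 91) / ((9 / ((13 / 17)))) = -10 / 14161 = -0.00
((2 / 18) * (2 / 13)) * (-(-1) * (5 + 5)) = 20 / 117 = 0.17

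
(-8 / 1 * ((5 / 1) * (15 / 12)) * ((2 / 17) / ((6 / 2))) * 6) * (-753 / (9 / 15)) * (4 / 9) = 1004000 / 153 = 6562.09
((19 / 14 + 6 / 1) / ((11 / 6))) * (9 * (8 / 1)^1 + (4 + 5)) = 25029 / 77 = 325.05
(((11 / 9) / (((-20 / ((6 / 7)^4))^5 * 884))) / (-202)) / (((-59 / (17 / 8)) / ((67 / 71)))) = -4568462406288 / 1371468725070858533075490625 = -0.00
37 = 37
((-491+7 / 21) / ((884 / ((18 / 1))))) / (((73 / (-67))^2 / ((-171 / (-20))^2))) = -18114273162 / 29442725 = -615.24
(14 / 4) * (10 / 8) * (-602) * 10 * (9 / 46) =-474075 / 92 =-5152.99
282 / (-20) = -14.10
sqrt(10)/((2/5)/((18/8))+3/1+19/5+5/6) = 90 * sqrt(10)/703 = 0.40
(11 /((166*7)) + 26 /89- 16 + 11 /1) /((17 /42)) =-1457697 /125579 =-11.61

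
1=1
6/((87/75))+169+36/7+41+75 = 59949/203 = 295.32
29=29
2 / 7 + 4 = 30 / 7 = 4.29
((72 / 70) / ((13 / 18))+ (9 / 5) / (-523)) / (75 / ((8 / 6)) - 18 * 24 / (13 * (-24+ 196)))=1292236 / 50986747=0.03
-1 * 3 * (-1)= 3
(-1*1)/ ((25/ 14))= -14/ 25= -0.56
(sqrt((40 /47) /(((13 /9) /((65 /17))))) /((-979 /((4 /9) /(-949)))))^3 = 128000 * sqrt(1598) /13823054982735080196797397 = 0.00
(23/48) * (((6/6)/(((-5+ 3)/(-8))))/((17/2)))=23/102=0.23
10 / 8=1.25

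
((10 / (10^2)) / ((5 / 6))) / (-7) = -3 / 175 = -0.02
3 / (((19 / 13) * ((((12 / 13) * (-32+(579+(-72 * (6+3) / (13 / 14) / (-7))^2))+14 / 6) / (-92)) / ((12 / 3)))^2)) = 229436689487616 / 77361400789033171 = 0.00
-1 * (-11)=11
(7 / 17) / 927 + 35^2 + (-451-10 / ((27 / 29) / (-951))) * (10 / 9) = 1712364248 / 141831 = 12073.27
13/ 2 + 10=33/ 2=16.50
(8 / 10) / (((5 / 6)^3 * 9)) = 0.15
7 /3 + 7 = 28 /3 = 9.33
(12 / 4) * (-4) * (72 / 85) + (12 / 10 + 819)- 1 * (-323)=96308 / 85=1133.04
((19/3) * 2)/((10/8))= 152/15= 10.13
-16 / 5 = -3.20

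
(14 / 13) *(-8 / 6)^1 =-56 / 39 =-1.44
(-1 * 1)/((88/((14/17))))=-7/748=-0.01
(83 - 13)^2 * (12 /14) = 4200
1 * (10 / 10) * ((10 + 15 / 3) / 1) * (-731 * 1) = -10965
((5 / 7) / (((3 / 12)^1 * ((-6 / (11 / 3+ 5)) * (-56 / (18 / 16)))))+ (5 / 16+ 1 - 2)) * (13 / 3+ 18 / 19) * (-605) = 2055185 / 1064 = 1931.56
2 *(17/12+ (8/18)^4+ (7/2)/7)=51325/13122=3.91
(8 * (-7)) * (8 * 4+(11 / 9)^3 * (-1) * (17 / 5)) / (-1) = 5264728 / 3645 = 1444.37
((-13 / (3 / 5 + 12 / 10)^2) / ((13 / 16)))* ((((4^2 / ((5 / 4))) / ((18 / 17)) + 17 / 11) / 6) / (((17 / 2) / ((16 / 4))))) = -127040 / 24057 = -5.28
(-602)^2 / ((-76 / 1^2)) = -90601 / 19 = -4768.47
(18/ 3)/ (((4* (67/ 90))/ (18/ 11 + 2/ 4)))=6345/ 1474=4.30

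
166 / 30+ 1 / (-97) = 8036 / 1455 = 5.52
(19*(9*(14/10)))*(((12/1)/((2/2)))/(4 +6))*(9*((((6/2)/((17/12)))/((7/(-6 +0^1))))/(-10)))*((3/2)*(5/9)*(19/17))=437.10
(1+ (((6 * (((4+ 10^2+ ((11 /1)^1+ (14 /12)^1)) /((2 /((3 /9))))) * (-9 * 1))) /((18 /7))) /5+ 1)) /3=-4759 /180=-26.44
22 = 22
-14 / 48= -0.29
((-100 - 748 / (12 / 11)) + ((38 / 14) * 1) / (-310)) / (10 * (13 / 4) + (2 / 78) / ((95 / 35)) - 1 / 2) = -1263342509 / 51470230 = -24.55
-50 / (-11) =50 / 11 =4.55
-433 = -433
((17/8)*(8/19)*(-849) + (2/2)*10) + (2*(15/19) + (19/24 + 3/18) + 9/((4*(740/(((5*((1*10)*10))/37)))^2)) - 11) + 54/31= -20038129078567/26493139896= -756.35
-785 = -785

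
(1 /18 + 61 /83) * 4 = 2362 /747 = 3.16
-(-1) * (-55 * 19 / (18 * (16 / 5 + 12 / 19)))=-99275 / 6552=-15.15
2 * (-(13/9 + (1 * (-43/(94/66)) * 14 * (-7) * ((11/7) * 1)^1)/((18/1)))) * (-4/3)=878992/1269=692.67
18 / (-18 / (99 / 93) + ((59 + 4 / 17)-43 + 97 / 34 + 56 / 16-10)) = -1683 / 404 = -4.17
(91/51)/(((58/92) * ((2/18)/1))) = 12558/493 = 25.47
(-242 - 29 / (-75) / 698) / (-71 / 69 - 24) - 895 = -26680474817 / 30136150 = -885.33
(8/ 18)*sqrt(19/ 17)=4*sqrt(323)/ 153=0.47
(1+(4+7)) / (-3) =-4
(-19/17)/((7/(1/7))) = -0.02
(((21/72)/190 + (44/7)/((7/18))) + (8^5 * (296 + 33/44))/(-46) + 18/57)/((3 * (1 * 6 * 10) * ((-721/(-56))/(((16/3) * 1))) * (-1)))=2172539718302/4466216475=486.44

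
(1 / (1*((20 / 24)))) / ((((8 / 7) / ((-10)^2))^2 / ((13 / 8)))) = 238875 / 16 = 14929.69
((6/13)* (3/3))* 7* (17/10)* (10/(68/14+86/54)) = 134946/15847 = 8.52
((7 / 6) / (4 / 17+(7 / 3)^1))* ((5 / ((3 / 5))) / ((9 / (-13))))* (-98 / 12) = 1895075 / 42444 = 44.65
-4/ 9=-0.44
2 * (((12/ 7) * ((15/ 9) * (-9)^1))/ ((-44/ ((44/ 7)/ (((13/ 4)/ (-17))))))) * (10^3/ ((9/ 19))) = -81130.30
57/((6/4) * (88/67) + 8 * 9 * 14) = 1273/22556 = 0.06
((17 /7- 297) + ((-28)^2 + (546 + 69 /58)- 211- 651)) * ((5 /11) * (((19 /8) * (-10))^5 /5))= -49870181421875 /415744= -119954061.69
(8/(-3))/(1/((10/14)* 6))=-80/7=-11.43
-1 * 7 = -7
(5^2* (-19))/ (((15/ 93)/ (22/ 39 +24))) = -2821310/ 39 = -72341.28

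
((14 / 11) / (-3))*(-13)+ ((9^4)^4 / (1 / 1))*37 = 2262537650588098043 / 33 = 68561746987518122.52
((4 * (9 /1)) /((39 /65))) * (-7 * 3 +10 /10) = -1200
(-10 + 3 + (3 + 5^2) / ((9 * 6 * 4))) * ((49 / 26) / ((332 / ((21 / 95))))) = -127253 / 14760720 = -0.01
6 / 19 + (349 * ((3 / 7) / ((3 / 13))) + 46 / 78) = 3366614 / 5187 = 649.05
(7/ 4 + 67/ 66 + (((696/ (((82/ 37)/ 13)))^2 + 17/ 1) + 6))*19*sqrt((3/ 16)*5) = 306634373.73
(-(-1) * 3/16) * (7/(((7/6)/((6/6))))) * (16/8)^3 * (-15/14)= -135/14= -9.64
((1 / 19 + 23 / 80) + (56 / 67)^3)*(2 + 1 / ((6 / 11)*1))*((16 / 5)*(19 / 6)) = 9715908193 / 270686700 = 35.89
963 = 963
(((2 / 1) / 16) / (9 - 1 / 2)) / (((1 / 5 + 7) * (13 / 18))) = 5 / 1768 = 0.00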